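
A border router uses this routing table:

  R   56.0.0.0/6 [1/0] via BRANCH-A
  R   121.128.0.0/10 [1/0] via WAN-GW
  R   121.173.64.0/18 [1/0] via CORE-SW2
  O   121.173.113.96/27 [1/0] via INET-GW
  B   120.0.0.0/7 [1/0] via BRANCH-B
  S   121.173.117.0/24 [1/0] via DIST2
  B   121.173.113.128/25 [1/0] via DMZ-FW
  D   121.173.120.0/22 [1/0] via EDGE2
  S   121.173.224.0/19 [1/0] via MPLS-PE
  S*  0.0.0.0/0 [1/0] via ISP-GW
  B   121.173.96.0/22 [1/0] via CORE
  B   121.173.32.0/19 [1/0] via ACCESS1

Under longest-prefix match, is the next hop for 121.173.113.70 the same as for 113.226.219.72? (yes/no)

121.173.113.70: longest match 121.173.64.0/18 -> CORE-SW2
113.226.219.72: longest match 0.0.0.0/0 -> ISP-GW

no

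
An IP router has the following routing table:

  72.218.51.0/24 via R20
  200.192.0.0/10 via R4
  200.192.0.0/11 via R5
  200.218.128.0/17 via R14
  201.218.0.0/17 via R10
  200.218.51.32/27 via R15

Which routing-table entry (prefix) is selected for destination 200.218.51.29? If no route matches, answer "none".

Entries matching 200.218.51.29:
  200.192.0.0/10 (200.192.0.0 - 200.255.255.255)
  200.192.0.0/11 (200.192.0.0 - 200.223.255.255)
Most specific is 200.192.0.0/11.

200.192.0.0/11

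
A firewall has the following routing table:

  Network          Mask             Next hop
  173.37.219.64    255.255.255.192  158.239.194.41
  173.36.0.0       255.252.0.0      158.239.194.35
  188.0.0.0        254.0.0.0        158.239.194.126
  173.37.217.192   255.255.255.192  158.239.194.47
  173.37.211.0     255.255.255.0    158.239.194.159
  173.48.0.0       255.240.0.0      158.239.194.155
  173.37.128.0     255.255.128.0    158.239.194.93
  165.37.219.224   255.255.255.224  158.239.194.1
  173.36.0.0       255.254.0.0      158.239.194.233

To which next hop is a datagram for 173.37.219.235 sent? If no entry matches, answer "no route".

158.239.194.93

Routes whose prefix contains 173.37.219.235:
  173.36.0.0/14 (173.36.0.0 - 173.39.255.255) -> 158.239.194.35
  173.36.0.0/15 (173.36.0.0 - 173.37.255.255) -> 158.239.194.233
  173.37.128.0/17 (173.37.128.0 - 173.37.255.255) -> 158.239.194.93
More-specific entries that do NOT match:
  165.37.219.224/27 (165.37.219.224 - 165.37.219.255) does not contain 173.37.219.235
  173.37.219.64/26 (173.37.219.64 - 173.37.219.127) does not contain 173.37.219.235
  173.37.217.192/26 (173.37.217.192 - 173.37.217.255) does not contain 173.37.219.235
  173.37.211.0/24 (173.37.211.0 - 173.37.211.255) does not contain 173.37.219.235
Longest matching prefix is /17 -> next hop 158.239.194.93.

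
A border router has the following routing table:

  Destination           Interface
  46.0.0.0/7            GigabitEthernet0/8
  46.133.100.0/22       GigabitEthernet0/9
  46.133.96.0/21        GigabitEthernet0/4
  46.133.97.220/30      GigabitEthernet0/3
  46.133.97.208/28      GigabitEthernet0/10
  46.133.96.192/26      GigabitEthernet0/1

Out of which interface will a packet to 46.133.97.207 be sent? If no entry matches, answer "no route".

GigabitEthernet0/4

Routes whose prefix contains 46.133.97.207:
  46.0.0.0/7 (46.0.0.0 - 47.255.255.255) -> GigabitEthernet0/8
  46.133.96.0/21 (46.133.96.0 - 46.133.103.255) -> GigabitEthernet0/4
More-specific entries that do NOT match:
  46.133.97.220/30 (46.133.97.220 - 46.133.97.223) does not contain 46.133.97.207
  46.133.97.208/28 (46.133.97.208 - 46.133.97.223) does not contain 46.133.97.207
  46.133.96.192/26 (46.133.96.192 - 46.133.96.255) does not contain 46.133.97.207
  46.133.100.0/22 (46.133.100.0 - 46.133.103.255) does not contain 46.133.97.207
Longest matching prefix is /21 -> interface GigabitEthernet0/4.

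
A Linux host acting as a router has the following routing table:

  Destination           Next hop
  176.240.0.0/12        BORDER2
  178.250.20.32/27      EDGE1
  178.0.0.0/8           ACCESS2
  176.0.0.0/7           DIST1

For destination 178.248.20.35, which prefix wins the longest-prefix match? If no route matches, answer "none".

178.0.0.0/8

Entries matching 178.248.20.35:
  178.0.0.0/8 (178.0.0.0 - 178.255.255.255)
Most specific is 178.0.0.0/8.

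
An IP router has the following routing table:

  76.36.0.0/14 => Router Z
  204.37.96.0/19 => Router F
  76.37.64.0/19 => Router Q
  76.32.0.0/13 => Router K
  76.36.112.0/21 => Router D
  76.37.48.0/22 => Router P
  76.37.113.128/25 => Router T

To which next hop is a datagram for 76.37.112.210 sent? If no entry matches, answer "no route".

Routes whose prefix contains 76.37.112.210:
  76.32.0.0/13 (76.32.0.0 - 76.39.255.255) -> Router K
  76.36.0.0/14 (76.36.0.0 - 76.39.255.255) -> Router Z
More-specific entries that do NOT match:
  76.37.113.128/25 (76.37.113.128 - 76.37.113.255) does not contain 76.37.112.210
  76.37.48.0/22 (76.37.48.0 - 76.37.51.255) does not contain 76.37.112.210
  76.36.112.0/21 (76.36.112.0 - 76.36.119.255) does not contain 76.37.112.210
  204.37.96.0/19 (204.37.96.0 - 204.37.127.255) does not contain 76.37.112.210
  76.37.64.0/19 (76.37.64.0 - 76.37.95.255) does not contain 76.37.112.210
Longest matching prefix is /14 -> next hop Router Z.

Router Z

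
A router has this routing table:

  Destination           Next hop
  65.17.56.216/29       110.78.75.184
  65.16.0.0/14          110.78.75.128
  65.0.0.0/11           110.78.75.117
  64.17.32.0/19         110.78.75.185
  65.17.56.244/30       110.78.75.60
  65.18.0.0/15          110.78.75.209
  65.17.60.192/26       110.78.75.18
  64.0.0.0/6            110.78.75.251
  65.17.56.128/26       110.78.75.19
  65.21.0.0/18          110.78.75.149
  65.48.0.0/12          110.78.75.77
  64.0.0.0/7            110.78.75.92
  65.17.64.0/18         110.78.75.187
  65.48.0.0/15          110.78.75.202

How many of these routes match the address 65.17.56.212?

4

Prefixes containing 65.17.56.212:
  64.0.0.0/6 (64.0.0.0 - 67.255.255.255)
  64.0.0.0/7 (64.0.0.0 - 65.255.255.255)
  65.0.0.0/11 (65.0.0.0 - 65.31.255.255)
  65.16.0.0/14 (65.16.0.0 - 65.19.255.255)
Total matching entries: 4.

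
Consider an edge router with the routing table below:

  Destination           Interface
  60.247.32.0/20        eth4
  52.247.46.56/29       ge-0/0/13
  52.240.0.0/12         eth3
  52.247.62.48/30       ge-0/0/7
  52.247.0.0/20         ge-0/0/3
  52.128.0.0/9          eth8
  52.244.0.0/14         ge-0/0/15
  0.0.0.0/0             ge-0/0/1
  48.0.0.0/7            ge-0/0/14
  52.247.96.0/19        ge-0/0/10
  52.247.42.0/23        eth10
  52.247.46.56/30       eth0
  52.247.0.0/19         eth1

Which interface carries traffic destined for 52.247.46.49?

Routes whose prefix contains 52.247.46.49:
  0.0.0.0/0 (default, matches everything) -> ge-0/0/1
  52.128.0.0/9 (52.128.0.0 - 52.255.255.255) -> eth8
  52.240.0.0/12 (52.240.0.0 - 52.255.255.255) -> eth3
  52.244.0.0/14 (52.244.0.0 - 52.247.255.255) -> ge-0/0/15
More-specific entries that do NOT match:
  52.247.62.48/30 (52.247.62.48 - 52.247.62.51) does not contain 52.247.46.49
  52.247.46.56/30 (52.247.46.56 - 52.247.46.59) does not contain 52.247.46.49
  52.247.46.56/29 (52.247.46.56 - 52.247.46.63) does not contain 52.247.46.49
  52.247.42.0/23 (52.247.42.0 - 52.247.43.255) does not contain 52.247.46.49
  60.247.32.0/20 (60.247.32.0 - 60.247.47.255) does not contain 52.247.46.49
  52.247.0.0/20 (52.247.0.0 - 52.247.15.255) does not contain 52.247.46.49
  52.247.96.0/19 (52.247.96.0 - 52.247.127.255) does not contain 52.247.46.49
  52.247.0.0/19 (52.247.0.0 - 52.247.31.255) does not contain 52.247.46.49
Longest matching prefix is /14 -> interface ge-0/0/15.

ge-0/0/15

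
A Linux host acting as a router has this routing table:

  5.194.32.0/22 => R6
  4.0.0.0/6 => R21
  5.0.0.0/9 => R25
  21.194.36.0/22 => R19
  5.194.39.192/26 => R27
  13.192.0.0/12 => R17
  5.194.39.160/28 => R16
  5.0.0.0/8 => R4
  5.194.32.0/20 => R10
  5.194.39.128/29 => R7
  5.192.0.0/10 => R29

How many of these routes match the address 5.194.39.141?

Prefixes containing 5.194.39.141:
  4.0.0.0/6 (4.0.0.0 - 7.255.255.255)
  5.0.0.0/8 (5.0.0.0 - 5.255.255.255)
  5.192.0.0/10 (5.192.0.0 - 5.255.255.255)
  5.194.32.0/20 (5.194.32.0 - 5.194.47.255)
Total matching entries: 4.

4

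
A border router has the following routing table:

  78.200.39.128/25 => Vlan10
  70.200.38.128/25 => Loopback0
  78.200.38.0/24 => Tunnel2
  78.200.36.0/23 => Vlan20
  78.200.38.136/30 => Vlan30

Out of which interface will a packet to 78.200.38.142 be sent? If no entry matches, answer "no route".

Tunnel2

Routes whose prefix contains 78.200.38.142:
  78.200.38.0/24 (78.200.38.0 - 78.200.38.255) -> Tunnel2
More-specific entries that do NOT match:
  78.200.38.136/30 (78.200.38.136 - 78.200.38.139) does not contain 78.200.38.142
  78.200.39.128/25 (78.200.39.128 - 78.200.39.255) does not contain 78.200.38.142
  70.200.38.128/25 (70.200.38.128 - 70.200.38.255) does not contain 78.200.38.142
Longest matching prefix is /24 -> interface Tunnel2.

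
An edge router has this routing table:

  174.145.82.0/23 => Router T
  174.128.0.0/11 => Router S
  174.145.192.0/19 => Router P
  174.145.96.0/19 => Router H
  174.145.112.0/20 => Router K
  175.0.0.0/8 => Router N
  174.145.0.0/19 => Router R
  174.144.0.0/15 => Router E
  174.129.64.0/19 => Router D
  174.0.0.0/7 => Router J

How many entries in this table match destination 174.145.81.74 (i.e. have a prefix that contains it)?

3

Prefixes containing 174.145.81.74:
  174.0.0.0/7 (174.0.0.0 - 175.255.255.255)
  174.128.0.0/11 (174.128.0.0 - 174.159.255.255)
  174.144.0.0/15 (174.144.0.0 - 174.145.255.255)
Total matching entries: 3.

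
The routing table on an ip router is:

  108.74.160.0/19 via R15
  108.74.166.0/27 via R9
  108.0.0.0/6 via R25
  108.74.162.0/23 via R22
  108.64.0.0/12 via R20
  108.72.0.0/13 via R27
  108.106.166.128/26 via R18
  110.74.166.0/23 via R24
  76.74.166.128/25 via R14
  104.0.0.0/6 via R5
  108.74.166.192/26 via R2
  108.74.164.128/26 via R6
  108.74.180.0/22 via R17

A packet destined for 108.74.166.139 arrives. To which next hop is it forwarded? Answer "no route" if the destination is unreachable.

R15

Routes whose prefix contains 108.74.166.139:
  108.0.0.0/6 (108.0.0.0 - 111.255.255.255) -> R25
  108.64.0.0/12 (108.64.0.0 - 108.79.255.255) -> R20
  108.72.0.0/13 (108.72.0.0 - 108.79.255.255) -> R27
  108.74.160.0/19 (108.74.160.0 - 108.74.191.255) -> R15
More-specific entries that do NOT match:
  108.74.166.0/27 (108.74.166.0 - 108.74.166.31) does not contain 108.74.166.139
  108.106.166.128/26 (108.106.166.128 - 108.106.166.191) does not contain 108.74.166.139
  108.74.166.192/26 (108.74.166.192 - 108.74.166.255) does not contain 108.74.166.139
  108.74.164.128/26 (108.74.164.128 - 108.74.164.191) does not contain 108.74.166.139
  76.74.166.128/25 (76.74.166.128 - 76.74.166.255) does not contain 108.74.166.139
  108.74.162.0/23 (108.74.162.0 - 108.74.163.255) does not contain 108.74.166.139
  110.74.166.0/23 (110.74.166.0 - 110.74.167.255) does not contain 108.74.166.139
  108.74.180.0/22 (108.74.180.0 - 108.74.183.255) does not contain 108.74.166.139
Longest matching prefix is /19 -> next hop R15.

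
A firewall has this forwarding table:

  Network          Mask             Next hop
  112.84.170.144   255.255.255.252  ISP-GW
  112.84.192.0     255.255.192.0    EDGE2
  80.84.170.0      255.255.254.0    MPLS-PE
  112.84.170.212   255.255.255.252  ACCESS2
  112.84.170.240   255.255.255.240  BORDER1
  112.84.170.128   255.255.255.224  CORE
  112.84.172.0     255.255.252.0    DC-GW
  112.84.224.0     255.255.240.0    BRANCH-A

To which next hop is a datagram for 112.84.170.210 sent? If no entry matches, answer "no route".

no route

No entry's prefix contains 112.84.170.210; there is no default route.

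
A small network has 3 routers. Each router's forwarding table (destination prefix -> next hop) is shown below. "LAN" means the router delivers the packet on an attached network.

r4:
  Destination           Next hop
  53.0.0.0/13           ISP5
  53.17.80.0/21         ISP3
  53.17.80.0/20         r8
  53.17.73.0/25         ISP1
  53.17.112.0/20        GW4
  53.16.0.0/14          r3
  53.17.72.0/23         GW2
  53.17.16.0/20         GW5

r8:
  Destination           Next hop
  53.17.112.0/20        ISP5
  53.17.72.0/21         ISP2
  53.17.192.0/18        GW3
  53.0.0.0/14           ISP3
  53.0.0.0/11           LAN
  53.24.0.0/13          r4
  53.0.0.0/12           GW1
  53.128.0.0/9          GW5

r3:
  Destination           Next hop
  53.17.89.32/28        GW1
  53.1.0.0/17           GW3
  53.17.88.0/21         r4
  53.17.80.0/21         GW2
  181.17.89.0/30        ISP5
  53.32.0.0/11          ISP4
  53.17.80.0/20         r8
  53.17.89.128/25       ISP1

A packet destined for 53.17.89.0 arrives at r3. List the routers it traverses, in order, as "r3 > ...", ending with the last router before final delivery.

At r3: longest match for 53.17.89.0 is 53.17.88.0/21 -> r4
At r4: longest match for 53.17.89.0 is 53.17.80.0/20 -> r8
At r8: longest match for 53.17.89.0 is 53.0.0.0/11 -> LAN

r3 > r4 > r8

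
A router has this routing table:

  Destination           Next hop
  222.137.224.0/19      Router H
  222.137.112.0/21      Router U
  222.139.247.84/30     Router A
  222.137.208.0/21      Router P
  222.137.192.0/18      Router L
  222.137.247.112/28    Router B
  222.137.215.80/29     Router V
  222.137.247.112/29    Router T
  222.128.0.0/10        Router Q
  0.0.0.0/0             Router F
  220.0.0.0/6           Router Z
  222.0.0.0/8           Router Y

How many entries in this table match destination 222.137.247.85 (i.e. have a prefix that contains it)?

6

Prefixes containing 222.137.247.85:
  0.0.0.0/0 (default, matches everything)
  220.0.0.0/6 (220.0.0.0 - 223.255.255.255)
  222.0.0.0/8 (222.0.0.0 - 222.255.255.255)
  222.128.0.0/10 (222.128.0.0 - 222.191.255.255)
  222.137.192.0/18 (222.137.192.0 - 222.137.255.255)
  222.137.224.0/19 (222.137.224.0 - 222.137.255.255)
Total matching entries: 6.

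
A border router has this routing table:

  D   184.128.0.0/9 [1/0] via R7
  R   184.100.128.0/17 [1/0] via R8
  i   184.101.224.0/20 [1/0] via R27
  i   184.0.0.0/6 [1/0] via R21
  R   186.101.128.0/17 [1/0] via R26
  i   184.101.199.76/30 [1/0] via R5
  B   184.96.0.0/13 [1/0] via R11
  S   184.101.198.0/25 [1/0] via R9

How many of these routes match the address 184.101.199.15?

Prefixes containing 184.101.199.15:
  184.0.0.0/6 (184.0.0.0 - 187.255.255.255)
  184.96.0.0/13 (184.96.0.0 - 184.103.255.255)
Total matching entries: 2.

2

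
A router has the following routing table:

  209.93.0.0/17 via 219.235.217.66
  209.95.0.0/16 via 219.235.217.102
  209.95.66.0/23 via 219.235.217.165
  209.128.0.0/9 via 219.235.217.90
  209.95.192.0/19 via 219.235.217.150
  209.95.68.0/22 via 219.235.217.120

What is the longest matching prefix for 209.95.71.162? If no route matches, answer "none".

Entries matching 209.95.71.162:
  209.95.0.0/16 (209.95.0.0 - 209.95.255.255)
  209.95.68.0/22 (209.95.68.0 - 209.95.71.255)
Most specific is 209.95.68.0/22.

209.95.68.0/22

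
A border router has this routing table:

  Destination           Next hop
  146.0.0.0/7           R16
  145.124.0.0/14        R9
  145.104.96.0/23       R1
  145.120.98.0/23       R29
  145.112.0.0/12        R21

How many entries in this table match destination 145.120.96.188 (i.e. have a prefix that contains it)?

Prefixes containing 145.120.96.188:
  145.112.0.0/12 (145.112.0.0 - 145.127.255.255)
Total matching entries: 1.

1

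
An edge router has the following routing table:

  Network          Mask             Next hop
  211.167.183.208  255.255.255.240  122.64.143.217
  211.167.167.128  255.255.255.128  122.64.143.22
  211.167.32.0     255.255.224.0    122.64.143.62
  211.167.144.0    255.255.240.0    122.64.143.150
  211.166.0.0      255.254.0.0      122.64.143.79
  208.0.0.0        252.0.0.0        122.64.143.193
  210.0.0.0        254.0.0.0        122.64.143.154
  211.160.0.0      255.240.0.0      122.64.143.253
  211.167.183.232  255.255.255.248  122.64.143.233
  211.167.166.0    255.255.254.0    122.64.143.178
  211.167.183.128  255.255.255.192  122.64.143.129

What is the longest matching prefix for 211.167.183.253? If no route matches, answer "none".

Entries matching 211.167.183.253:
  208.0.0.0/6 (208.0.0.0 - 211.255.255.255)
  210.0.0.0/7 (210.0.0.0 - 211.255.255.255)
  211.160.0.0/12 (211.160.0.0 - 211.175.255.255)
  211.166.0.0/15 (211.166.0.0 - 211.167.255.255)
Most specific is 211.166.0.0/15.

211.166.0.0/15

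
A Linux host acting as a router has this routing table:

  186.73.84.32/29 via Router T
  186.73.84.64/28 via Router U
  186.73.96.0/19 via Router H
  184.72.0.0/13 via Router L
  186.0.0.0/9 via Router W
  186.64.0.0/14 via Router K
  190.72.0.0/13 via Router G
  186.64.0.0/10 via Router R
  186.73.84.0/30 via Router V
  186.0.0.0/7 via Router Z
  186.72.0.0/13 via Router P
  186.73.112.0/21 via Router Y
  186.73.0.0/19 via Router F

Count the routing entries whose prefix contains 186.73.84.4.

Prefixes containing 186.73.84.4:
  186.0.0.0/7 (186.0.0.0 - 187.255.255.255)
  186.0.0.0/9 (186.0.0.0 - 186.127.255.255)
  186.64.0.0/10 (186.64.0.0 - 186.127.255.255)
  186.72.0.0/13 (186.72.0.0 - 186.79.255.255)
Total matching entries: 4.

4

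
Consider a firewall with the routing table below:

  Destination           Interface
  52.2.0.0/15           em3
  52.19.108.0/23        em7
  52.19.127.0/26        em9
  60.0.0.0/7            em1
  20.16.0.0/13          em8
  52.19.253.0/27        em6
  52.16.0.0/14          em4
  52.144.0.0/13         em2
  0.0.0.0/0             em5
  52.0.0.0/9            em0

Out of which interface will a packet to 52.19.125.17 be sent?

Routes whose prefix contains 52.19.125.17:
  0.0.0.0/0 (default, matches everything) -> em5
  52.0.0.0/9 (52.0.0.0 - 52.127.255.255) -> em0
  52.16.0.0/14 (52.16.0.0 - 52.19.255.255) -> em4
More-specific entries that do NOT match:
  52.19.253.0/27 (52.19.253.0 - 52.19.253.31) does not contain 52.19.125.17
  52.19.127.0/26 (52.19.127.0 - 52.19.127.63) does not contain 52.19.125.17
  52.19.108.0/23 (52.19.108.0 - 52.19.109.255) does not contain 52.19.125.17
  52.2.0.0/15 (52.2.0.0 - 52.3.255.255) does not contain 52.19.125.17
Longest matching prefix is /14 -> interface em4.

em4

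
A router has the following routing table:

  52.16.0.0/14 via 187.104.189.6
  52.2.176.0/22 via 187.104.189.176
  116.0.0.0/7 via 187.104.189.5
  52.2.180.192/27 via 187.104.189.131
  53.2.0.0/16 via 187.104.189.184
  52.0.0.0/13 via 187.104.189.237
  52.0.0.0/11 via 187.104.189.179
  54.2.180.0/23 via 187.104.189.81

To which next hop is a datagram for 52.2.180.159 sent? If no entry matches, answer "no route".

187.104.189.237

Routes whose prefix contains 52.2.180.159:
  52.0.0.0/11 (52.0.0.0 - 52.31.255.255) -> 187.104.189.179
  52.0.0.0/13 (52.0.0.0 - 52.7.255.255) -> 187.104.189.237
More-specific entries that do NOT match:
  52.2.180.192/27 (52.2.180.192 - 52.2.180.223) does not contain 52.2.180.159
  54.2.180.0/23 (54.2.180.0 - 54.2.181.255) does not contain 52.2.180.159
  52.2.176.0/22 (52.2.176.0 - 52.2.179.255) does not contain 52.2.180.159
  53.2.0.0/16 (53.2.0.0 - 53.2.255.255) does not contain 52.2.180.159
  52.16.0.0/14 (52.16.0.0 - 52.19.255.255) does not contain 52.2.180.159
Longest matching prefix is /13 -> next hop 187.104.189.237.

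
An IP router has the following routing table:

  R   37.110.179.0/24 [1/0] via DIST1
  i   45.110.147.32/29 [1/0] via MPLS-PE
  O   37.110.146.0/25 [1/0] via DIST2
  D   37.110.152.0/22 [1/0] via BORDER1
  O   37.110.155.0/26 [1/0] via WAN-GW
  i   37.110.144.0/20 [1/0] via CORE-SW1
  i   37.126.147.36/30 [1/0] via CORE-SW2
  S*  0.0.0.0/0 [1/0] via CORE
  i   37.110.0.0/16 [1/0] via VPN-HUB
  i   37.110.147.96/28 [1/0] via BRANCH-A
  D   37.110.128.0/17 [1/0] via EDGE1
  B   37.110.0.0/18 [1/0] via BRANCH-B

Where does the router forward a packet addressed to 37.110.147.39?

CORE-SW1

Routes whose prefix contains 37.110.147.39:
  0.0.0.0/0 (default, matches everything) -> CORE
  37.110.0.0/16 (37.110.0.0 - 37.110.255.255) -> VPN-HUB
  37.110.128.0/17 (37.110.128.0 - 37.110.255.255) -> EDGE1
  37.110.144.0/20 (37.110.144.0 - 37.110.159.255) -> CORE-SW1
More-specific entries that do NOT match:
  37.126.147.36/30 (37.126.147.36 - 37.126.147.39) does not contain 37.110.147.39
  45.110.147.32/29 (45.110.147.32 - 45.110.147.39) does not contain 37.110.147.39
  37.110.147.96/28 (37.110.147.96 - 37.110.147.111) does not contain 37.110.147.39
  37.110.155.0/26 (37.110.155.0 - 37.110.155.63) does not contain 37.110.147.39
  37.110.146.0/25 (37.110.146.0 - 37.110.146.127) does not contain 37.110.147.39
  37.110.179.0/24 (37.110.179.0 - 37.110.179.255) does not contain 37.110.147.39
  37.110.152.0/22 (37.110.152.0 - 37.110.155.255) does not contain 37.110.147.39
Longest matching prefix is /20 -> next hop CORE-SW1.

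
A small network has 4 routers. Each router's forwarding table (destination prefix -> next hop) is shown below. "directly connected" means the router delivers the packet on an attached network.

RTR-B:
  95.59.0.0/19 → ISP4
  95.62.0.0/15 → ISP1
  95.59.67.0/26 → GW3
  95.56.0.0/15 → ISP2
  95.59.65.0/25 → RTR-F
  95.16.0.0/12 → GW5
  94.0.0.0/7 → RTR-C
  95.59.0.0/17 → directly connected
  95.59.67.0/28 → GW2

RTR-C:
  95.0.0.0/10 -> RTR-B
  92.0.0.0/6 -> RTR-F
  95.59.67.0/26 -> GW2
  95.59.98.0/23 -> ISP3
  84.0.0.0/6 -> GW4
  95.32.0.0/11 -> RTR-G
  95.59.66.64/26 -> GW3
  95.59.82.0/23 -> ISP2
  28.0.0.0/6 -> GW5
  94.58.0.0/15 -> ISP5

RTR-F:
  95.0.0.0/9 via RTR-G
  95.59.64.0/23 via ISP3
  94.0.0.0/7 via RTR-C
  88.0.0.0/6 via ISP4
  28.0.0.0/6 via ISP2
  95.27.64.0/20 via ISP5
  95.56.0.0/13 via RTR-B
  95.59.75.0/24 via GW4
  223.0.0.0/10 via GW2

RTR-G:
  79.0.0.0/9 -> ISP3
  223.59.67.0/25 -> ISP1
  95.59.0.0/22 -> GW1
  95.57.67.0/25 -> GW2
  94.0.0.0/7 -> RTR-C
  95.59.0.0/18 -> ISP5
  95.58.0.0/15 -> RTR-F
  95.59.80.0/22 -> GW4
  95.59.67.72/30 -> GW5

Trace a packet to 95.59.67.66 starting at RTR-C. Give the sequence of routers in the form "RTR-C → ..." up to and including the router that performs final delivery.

RTR-C → RTR-G → RTR-F → RTR-B

At RTR-C: longest match for 95.59.67.66 is 95.32.0.0/11 -> RTR-G
At RTR-G: longest match for 95.59.67.66 is 95.58.0.0/15 -> RTR-F
At RTR-F: longest match for 95.59.67.66 is 95.56.0.0/13 -> RTR-B
At RTR-B: longest match for 95.59.67.66 is 95.59.0.0/17 -> directly connected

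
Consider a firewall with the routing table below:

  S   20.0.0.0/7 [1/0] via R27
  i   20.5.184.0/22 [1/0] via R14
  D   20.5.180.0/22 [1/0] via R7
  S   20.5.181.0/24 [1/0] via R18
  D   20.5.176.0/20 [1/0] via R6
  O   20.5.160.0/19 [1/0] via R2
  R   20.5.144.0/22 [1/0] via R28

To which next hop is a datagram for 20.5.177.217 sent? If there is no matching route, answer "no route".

R6

Routes whose prefix contains 20.5.177.217:
  20.0.0.0/7 (20.0.0.0 - 21.255.255.255) -> R27
  20.5.160.0/19 (20.5.160.0 - 20.5.191.255) -> R2
  20.5.176.0/20 (20.5.176.0 - 20.5.191.255) -> R6
More-specific entries that do NOT match:
  20.5.181.0/24 (20.5.181.0 - 20.5.181.255) does not contain 20.5.177.217
  20.5.184.0/22 (20.5.184.0 - 20.5.187.255) does not contain 20.5.177.217
  20.5.180.0/22 (20.5.180.0 - 20.5.183.255) does not contain 20.5.177.217
  20.5.144.0/22 (20.5.144.0 - 20.5.147.255) does not contain 20.5.177.217
Longest matching prefix is /20 -> next hop R6.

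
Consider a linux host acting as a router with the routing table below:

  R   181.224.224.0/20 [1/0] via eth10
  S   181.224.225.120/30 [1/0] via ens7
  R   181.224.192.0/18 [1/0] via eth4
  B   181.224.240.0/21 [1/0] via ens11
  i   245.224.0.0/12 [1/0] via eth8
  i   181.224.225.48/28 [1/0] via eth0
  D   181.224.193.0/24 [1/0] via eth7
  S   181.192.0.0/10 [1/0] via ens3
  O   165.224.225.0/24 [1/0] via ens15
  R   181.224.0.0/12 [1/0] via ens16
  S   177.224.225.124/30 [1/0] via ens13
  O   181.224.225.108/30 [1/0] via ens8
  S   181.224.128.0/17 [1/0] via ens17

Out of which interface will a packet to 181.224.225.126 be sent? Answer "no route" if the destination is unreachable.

Routes whose prefix contains 181.224.225.126:
  181.192.0.0/10 (181.192.0.0 - 181.255.255.255) -> ens3
  181.224.0.0/12 (181.224.0.0 - 181.239.255.255) -> ens16
  181.224.128.0/17 (181.224.128.0 - 181.224.255.255) -> ens17
  181.224.192.0/18 (181.224.192.0 - 181.224.255.255) -> eth4
  181.224.224.0/20 (181.224.224.0 - 181.224.239.255) -> eth10
More-specific entries that do NOT match:
  181.224.225.120/30 (181.224.225.120 - 181.224.225.123) does not contain 181.224.225.126
  177.224.225.124/30 (177.224.225.124 - 177.224.225.127) does not contain 181.224.225.126
  181.224.225.108/30 (181.224.225.108 - 181.224.225.111) does not contain 181.224.225.126
  181.224.225.48/28 (181.224.225.48 - 181.224.225.63) does not contain 181.224.225.126
  181.224.193.0/24 (181.224.193.0 - 181.224.193.255) does not contain 181.224.225.126
  165.224.225.0/24 (165.224.225.0 - 165.224.225.255) does not contain 181.224.225.126
  181.224.240.0/21 (181.224.240.0 - 181.224.247.255) does not contain 181.224.225.126
Longest matching prefix is /20 -> interface eth10.

eth10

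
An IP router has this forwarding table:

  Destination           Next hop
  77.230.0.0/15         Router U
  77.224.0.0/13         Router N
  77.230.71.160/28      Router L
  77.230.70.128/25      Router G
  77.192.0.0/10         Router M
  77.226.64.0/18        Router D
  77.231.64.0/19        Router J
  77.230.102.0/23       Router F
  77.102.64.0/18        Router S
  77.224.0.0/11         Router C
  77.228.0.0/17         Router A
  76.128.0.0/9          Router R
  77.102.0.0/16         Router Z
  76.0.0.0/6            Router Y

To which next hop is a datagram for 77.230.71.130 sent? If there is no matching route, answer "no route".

Router U

Routes whose prefix contains 77.230.71.130:
  76.0.0.0/6 (76.0.0.0 - 79.255.255.255) -> Router Y
  77.192.0.0/10 (77.192.0.0 - 77.255.255.255) -> Router M
  77.224.0.0/11 (77.224.0.0 - 77.255.255.255) -> Router C
  77.224.0.0/13 (77.224.0.0 - 77.231.255.255) -> Router N
  77.230.0.0/15 (77.230.0.0 - 77.231.255.255) -> Router U
More-specific entries that do NOT match:
  77.230.71.160/28 (77.230.71.160 - 77.230.71.175) does not contain 77.230.71.130
  77.230.70.128/25 (77.230.70.128 - 77.230.70.255) does not contain 77.230.71.130
  77.230.102.0/23 (77.230.102.0 - 77.230.103.255) does not contain 77.230.71.130
  77.231.64.0/19 (77.231.64.0 - 77.231.95.255) does not contain 77.230.71.130
  77.226.64.0/18 (77.226.64.0 - 77.226.127.255) does not contain 77.230.71.130
  77.102.64.0/18 (77.102.64.0 - 77.102.127.255) does not contain 77.230.71.130
  77.228.0.0/17 (77.228.0.0 - 77.228.127.255) does not contain 77.230.71.130
  77.102.0.0/16 (77.102.0.0 - 77.102.255.255) does not contain 77.230.71.130
Longest matching prefix is /15 -> next hop Router U.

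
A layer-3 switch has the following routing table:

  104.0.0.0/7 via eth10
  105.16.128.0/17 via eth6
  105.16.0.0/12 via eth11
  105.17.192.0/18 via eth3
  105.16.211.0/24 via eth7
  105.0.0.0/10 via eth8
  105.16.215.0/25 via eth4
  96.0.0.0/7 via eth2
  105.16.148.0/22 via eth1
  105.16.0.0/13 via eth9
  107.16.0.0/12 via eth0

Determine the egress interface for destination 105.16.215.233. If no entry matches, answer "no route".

Routes whose prefix contains 105.16.215.233:
  104.0.0.0/7 (104.0.0.0 - 105.255.255.255) -> eth10
  105.0.0.0/10 (105.0.0.0 - 105.63.255.255) -> eth8
  105.16.0.0/12 (105.16.0.0 - 105.31.255.255) -> eth11
  105.16.0.0/13 (105.16.0.0 - 105.23.255.255) -> eth9
  105.16.128.0/17 (105.16.128.0 - 105.16.255.255) -> eth6
More-specific entries that do NOT match:
  105.16.215.0/25 (105.16.215.0 - 105.16.215.127) does not contain 105.16.215.233
  105.16.211.0/24 (105.16.211.0 - 105.16.211.255) does not contain 105.16.215.233
  105.16.148.0/22 (105.16.148.0 - 105.16.151.255) does not contain 105.16.215.233
  105.17.192.0/18 (105.17.192.0 - 105.17.255.255) does not contain 105.16.215.233
Longest matching prefix is /17 -> interface eth6.

eth6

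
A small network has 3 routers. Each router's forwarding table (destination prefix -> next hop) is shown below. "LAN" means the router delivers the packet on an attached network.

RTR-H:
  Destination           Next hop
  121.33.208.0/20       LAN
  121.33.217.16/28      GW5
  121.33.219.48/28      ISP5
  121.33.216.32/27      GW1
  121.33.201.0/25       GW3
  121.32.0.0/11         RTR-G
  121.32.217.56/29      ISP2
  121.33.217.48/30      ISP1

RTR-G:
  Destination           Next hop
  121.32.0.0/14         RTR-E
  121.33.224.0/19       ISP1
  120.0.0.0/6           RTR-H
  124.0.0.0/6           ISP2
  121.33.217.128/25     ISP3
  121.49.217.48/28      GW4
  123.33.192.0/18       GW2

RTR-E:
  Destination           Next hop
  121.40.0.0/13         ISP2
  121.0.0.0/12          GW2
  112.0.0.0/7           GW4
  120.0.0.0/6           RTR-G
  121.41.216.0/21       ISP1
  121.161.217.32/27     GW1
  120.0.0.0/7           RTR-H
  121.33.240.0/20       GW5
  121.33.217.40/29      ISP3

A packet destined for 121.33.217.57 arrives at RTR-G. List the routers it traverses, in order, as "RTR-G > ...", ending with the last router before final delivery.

RTR-G > RTR-E > RTR-H

At RTR-G: longest match for 121.33.217.57 is 121.32.0.0/14 -> RTR-E
At RTR-E: longest match for 121.33.217.57 is 120.0.0.0/7 -> RTR-H
At RTR-H: longest match for 121.33.217.57 is 121.33.208.0/20 -> LAN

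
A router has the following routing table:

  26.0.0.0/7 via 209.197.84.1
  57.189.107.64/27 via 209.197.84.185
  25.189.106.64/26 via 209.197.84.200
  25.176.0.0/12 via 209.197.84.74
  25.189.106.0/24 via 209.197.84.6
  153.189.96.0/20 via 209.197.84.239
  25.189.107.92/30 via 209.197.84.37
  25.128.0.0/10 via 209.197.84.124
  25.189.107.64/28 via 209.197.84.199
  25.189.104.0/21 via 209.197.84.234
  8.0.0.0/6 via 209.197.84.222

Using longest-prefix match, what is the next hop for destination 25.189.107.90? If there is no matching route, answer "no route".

Routes whose prefix contains 25.189.107.90:
  25.128.0.0/10 (25.128.0.0 - 25.191.255.255) -> 209.197.84.124
  25.176.0.0/12 (25.176.0.0 - 25.191.255.255) -> 209.197.84.74
  25.189.104.0/21 (25.189.104.0 - 25.189.111.255) -> 209.197.84.234
More-specific entries that do NOT match:
  25.189.107.92/30 (25.189.107.92 - 25.189.107.95) does not contain 25.189.107.90
  25.189.107.64/28 (25.189.107.64 - 25.189.107.79) does not contain 25.189.107.90
  57.189.107.64/27 (57.189.107.64 - 57.189.107.95) does not contain 25.189.107.90
  25.189.106.64/26 (25.189.106.64 - 25.189.106.127) does not contain 25.189.107.90
  25.189.106.0/24 (25.189.106.0 - 25.189.106.255) does not contain 25.189.107.90
Longest matching prefix is /21 -> next hop 209.197.84.234.

209.197.84.234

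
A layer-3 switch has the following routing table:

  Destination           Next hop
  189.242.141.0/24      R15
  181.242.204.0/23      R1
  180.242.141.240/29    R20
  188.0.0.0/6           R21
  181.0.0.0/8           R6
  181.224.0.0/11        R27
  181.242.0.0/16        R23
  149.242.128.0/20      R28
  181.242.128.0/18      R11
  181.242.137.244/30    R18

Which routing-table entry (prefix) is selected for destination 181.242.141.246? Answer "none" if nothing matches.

181.242.128.0/18

Entries matching 181.242.141.246:
  181.0.0.0/8 (181.0.0.0 - 181.255.255.255)
  181.224.0.0/11 (181.224.0.0 - 181.255.255.255)
  181.242.0.0/16 (181.242.0.0 - 181.242.255.255)
  181.242.128.0/18 (181.242.128.0 - 181.242.191.255)
Most specific is 181.242.128.0/18.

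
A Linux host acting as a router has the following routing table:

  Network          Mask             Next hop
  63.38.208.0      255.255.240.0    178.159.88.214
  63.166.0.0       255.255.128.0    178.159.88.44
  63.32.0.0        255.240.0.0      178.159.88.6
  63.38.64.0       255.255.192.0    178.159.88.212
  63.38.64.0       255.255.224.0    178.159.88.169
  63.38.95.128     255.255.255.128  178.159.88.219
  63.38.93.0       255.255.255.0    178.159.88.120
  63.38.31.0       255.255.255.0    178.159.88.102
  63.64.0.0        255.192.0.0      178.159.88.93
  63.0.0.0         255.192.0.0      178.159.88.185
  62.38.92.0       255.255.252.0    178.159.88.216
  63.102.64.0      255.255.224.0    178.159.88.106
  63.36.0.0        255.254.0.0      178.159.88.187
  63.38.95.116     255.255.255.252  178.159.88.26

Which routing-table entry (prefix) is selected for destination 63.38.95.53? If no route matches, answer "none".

Entries matching 63.38.95.53:
  63.0.0.0/10 (63.0.0.0 - 63.63.255.255)
  63.32.0.0/12 (63.32.0.0 - 63.47.255.255)
  63.38.64.0/18 (63.38.64.0 - 63.38.127.255)
  63.38.64.0/19 (63.38.64.0 - 63.38.95.255)
Most specific is 63.38.64.0/19.

63.38.64.0/19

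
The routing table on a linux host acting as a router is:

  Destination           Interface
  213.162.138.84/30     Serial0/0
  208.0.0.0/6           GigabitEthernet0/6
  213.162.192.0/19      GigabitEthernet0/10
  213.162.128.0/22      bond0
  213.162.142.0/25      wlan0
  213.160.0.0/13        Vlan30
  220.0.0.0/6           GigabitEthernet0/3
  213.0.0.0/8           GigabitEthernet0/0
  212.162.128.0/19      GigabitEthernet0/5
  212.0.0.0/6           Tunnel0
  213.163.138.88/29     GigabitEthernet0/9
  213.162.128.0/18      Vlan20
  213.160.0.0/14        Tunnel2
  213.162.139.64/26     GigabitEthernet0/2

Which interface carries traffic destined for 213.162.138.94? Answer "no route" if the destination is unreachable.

Routes whose prefix contains 213.162.138.94:
  212.0.0.0/6 (212.0.0.0 - 215.255.255.255) -> Tunnel0
  213.0.0.0/8 (213.0.0.0 - 213.255.255.255) -> GigabitEthernet0/0
  213.160.0.0/13 (213.160.0.0 - 213.167.255.255) -> Vlan30
  213.160.0.0/14 (213.160.0.0 - 213.163.255.255) -> Tunnel2
  213.162.128.0/18 (213.162.128.0 - 213.162.191.255) -> Vlan20
More-specific entries that do NOT match:
  213.162.138.84/30 (213.162.138.84 - 213.162.138.87) does not contain 213.162.138.94
  213.163.138.88/29 (213.163.138.88 - 213.163.138.95) does not contain 213.162.138.94
  213.162.139.64/26 (213.162.139.64 - 213.162.139.127) does not contain 213.162.138.94
  213.162.142.0/25 (213.162.142.0 - 213.162.142.127) does not contain 213.162.138.94
  213.162.128.0/22 (213.162.128.0 - 213.162.131.255) does not contain 213.162.138.94
  213.162.192.0/19 (213.162.192.0 - 213.162.223.255) does not contain 213.162.138.94
  212.162.128.0/19 (212.162.128.0 - 212.162.159.255) does not contain 213.162.138.94
Longest matching prefix is /18 -> interface Vlan20.

Vlan20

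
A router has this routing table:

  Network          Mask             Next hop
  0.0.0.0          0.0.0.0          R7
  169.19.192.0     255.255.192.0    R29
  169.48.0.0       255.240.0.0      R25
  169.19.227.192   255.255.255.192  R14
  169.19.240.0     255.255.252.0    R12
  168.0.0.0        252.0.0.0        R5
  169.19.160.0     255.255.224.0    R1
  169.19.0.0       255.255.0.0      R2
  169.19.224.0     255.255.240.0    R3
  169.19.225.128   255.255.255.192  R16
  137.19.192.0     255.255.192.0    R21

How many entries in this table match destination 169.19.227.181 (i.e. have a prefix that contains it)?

Prefixes containing 169.19.227.181:
  0.0.0.0/0 (default, matches everything)
  168.0.0.0/6 (168.0.0.0 - 171.255.255.255)
  169.19.0.0/16 (169.19.0.0 - 169.19.255.255)
  169.19.192.0/18 (169.19.192.0 - 169.19.255.255)
  169.19.224.0/20 (169.19.224.0 - 169.19.239.255)
Total matching entries: 5.

5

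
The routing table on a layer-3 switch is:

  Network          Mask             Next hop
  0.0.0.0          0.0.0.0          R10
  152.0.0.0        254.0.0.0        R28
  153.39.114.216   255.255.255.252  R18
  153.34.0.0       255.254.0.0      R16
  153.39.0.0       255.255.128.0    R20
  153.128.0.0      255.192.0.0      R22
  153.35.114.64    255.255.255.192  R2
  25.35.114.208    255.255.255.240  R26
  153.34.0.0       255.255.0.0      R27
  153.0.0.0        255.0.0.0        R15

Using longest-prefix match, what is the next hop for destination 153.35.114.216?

Routes whose prefix contains 153.35.114.216:
  0.0.0.0/0 (default, matches everything) -> R10
  152.0.0.0/7 (152.0.0.0 - 153.255.255.255) -> R28
  153.0.0.0/8 (153.0.0.0 - 153.255.255.255) -> R15
  153.34.0.0/15 (153.34.0.0 - 153.35.255.255) -> R16
More-specific entries that do NOT match:
  153.39.114.216/30 (153.39.114.216 - 153.39.114.219) does not contain 153.35.114.216
  25.35.114.208/28 (25.35.114.208 - 25.35.114.223) does not contain 153.35.114.216
  153.35.114.64/26 (153.35.114.64 - 153.35.114.127) does not contain 153.35.114.216
  153.39.0.0/17 (153.39.0.0 - 153.39.127.255) does not contain 153.35.114.216
  153.34.0.0/16 (153.34.0.0 - 153.34.255.255) does not contain 153.35.114.216
Longest matching prefix is /15 -> next hop R16.

R16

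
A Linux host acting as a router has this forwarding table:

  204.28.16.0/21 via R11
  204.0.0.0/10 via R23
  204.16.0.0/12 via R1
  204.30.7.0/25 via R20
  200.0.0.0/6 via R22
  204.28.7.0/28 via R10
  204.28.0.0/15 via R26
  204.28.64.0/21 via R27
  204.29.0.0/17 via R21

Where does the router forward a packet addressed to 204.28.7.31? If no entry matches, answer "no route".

R26

Routes whose prefix contains 204.28.7.31:
  204.0.0.0/10 (204.0.0.0 - 204.63.255.255) -> R23
  204.16.0.0/12 (204.16.0.0 - 204.31.255.255) -> R1
  204.28.0.0/15 (204.28.0.0 - 204.29.255.255) -> R26
More-specific entries that do NOT match:
  204.28.7.0/28 (204.28.7.0 - 204.28.7.15) does not contain 204.28.7.31
  204.30.7.0/25 (204.30.7.0 - 204.30.7.127) does not contain 204.28.7.31
  204.28.16.0/21 (204.28.16.0 - 204.28.23.255) does not contain 204.28.7.31
  204.28.64.0/21 (204.28.64.0 - 204.28.71.255) does not contain 204.28.7.31
  204.29.0.0/17 (204.29.0.0 - 204.29.127.255) does not contain 204.28.7.31
Longest matching prefix is /15 -> next hop R26.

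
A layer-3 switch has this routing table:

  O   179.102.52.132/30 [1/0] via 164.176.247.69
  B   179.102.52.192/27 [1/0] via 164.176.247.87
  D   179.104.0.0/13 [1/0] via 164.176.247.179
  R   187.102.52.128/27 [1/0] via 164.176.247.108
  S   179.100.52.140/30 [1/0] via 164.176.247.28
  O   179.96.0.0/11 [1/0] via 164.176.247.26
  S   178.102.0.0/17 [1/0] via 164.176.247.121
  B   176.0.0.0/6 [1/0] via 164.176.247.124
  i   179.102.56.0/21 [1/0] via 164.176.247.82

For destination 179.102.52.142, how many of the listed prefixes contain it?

Prefixes containing 179.102.52.142:
  176.0.0.0/6 (176.0.0.0 - 179.255.255.255)
  179.96.0.0/11 (179.96.0.0 - 179.127.255.255)
Total matching entries: 2.

2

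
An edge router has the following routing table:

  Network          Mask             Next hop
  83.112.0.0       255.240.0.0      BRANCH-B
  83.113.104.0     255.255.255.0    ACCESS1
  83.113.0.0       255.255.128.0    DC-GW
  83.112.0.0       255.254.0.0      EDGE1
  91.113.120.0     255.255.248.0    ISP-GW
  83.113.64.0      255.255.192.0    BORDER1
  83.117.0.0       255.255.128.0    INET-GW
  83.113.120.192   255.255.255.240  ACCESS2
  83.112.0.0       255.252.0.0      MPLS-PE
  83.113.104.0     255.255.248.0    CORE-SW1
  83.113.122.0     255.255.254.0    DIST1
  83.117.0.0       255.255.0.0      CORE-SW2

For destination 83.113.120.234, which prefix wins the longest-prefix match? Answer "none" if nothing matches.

83.113.64.0/18

Entries matching 83.113.120.234:
  83.112.0.0/12 (83.112.0.0 - 83.127.255.255)
  83.112.0.0/14 (83.112.0.0 - 83.115.255.255)
  83.112.0.0/15 (83.112.0.0 - 83.113.255.255)
  83.113.0.0/17 (83.113.0.0 - 83.113.127.255)
  83.113.64.0/18 (83.113.64.0 - 83.113.127.255)
Most specific is 83.113.64.0/18.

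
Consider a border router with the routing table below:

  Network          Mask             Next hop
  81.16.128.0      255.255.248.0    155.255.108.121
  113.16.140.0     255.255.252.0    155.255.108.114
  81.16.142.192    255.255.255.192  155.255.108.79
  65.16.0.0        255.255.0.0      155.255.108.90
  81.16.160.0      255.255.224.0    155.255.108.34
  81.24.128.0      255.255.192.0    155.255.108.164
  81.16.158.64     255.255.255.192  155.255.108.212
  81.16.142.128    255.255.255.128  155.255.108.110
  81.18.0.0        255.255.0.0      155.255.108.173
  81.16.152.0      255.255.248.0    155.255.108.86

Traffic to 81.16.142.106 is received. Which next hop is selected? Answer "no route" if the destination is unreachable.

no route

No entry's prefix contains 81.16.142.106; there is no default route.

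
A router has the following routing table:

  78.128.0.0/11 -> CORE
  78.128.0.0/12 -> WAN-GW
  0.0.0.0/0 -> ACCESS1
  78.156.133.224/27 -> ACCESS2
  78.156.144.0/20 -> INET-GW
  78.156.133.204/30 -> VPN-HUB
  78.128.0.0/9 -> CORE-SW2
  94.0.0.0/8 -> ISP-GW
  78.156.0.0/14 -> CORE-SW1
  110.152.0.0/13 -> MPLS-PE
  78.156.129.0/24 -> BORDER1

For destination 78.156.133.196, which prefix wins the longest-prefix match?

78.156.0.0/14

Entries matching 78.156.133.196:
  0.0.0.0/0 (default, matches everything)
  78.128.0.0/9 (78.128.0.0 - 78.255.255.255)
  78.128.0.0/11 (78.128.0.0 - 78.159.255.255)
  78.156.0.0/14 (78.156.0.0 - 78.159.255.255)
Most specific is 78.156.0.0/14.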